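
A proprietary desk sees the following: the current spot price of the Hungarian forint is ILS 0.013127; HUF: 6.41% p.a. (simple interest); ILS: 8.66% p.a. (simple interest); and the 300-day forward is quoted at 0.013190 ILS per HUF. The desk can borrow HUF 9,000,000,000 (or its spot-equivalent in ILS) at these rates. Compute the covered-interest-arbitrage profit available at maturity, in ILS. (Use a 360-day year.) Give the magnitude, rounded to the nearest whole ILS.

T = 300/360 years.
Route A — deposit HUF, sell forward: 9,000,000,000 × 1.05341666667 × 0.013190 = ILS 125,051,092.50.
Route B — convert at spot, deposit ILS: 9,000,000,000 × 0.013127 × 1.07216666667 = ILS 126,668,986.50.
The quoted forward undervalues HUF, so borrow HUF, convert to ILS at spot, deposit the ILS at 8.66%, and buy HUF forward at 0.013190 to cover the loan.
Arbitrage profit = |125,051,092.50 − 126,668,986.50| = ILS 1,617,894.

ILS 1,617,894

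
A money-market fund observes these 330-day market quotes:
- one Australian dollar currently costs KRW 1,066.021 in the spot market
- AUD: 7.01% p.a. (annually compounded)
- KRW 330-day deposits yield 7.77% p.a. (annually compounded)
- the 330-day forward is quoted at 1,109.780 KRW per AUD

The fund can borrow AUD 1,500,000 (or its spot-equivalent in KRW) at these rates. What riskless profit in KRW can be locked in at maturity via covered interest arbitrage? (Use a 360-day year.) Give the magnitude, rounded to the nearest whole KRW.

KRW 58,770,371

T = 330/360 years.
Invest the AUD and cover forward: 1,500,000 × 1.064075230255 × 1109.780 = KRW 1,771,334,113.55.
Convert at spot and invest in KRW: 1,500,000 × 1066.021 × 1.071000629145 = KRW 1,712,563,742.52.
The quoted forward overvalues AUD, so borrow KRW, buy AUD at spot, deposit the AUD at 7.01%, and sell the proceeds forward at 1,109.780.
Profit = 1,771,334,113.55 − 1,712,563,742.52 = KRW 58,770,371.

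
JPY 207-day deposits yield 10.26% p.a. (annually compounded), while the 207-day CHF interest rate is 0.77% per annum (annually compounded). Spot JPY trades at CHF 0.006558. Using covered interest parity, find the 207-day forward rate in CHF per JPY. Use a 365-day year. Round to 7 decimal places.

0.0062317

T = 207/365 years.
Growth of 1 CHF over T: (1 + 0.0077)^(207/365) = 1.0043596.
Growth of 1 JPY over T: (1 + 0.1026)^(207/365) = 1.0569543.
CIP: F = S · (grow CHF)/(grow JPY) = 0.006558 × 1.0043596/1.0569543 = 0.006231670 CHF per JPY.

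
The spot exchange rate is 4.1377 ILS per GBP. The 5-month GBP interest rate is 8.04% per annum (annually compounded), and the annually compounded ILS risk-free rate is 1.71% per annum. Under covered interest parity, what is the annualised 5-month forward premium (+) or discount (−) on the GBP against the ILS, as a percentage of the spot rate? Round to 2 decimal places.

-5.96%

T = 5/12 years.
No-arbitrage forward: 4.1377 × 1.0070898 / 1.0327461 = 4.0349080 ILS/GBP.
(F − S)/S ÷ T = (4.0349080 − 4.1377)/4.1377/(5/12) = -0.059623 → -5.96%.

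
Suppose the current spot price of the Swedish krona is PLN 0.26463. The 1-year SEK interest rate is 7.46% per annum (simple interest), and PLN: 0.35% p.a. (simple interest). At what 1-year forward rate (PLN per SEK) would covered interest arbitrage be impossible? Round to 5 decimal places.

0.24712

T = 1 year.
PLN accumulates by 1 + 0.0035×1 = 1.003500.
SEK growth factor: 1 + 0.0746×1 = 1.074600.
So F = 0.26463 × 1.003500 / 1.074600 = 0.2471210 (PLN/SEK).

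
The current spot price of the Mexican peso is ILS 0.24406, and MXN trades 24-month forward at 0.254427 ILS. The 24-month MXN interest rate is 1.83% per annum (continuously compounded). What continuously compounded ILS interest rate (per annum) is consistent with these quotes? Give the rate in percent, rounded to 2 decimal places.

T = 2 years.
CIP gives F = S · g_ILS/g_MXN, so g_ILS/g_MXN = 0.254427/0.24406 = 1.0424773.
The MXN side grows by e^(0.0183×2) = 1.037278.
That pins the ILS growth at 1.0813388.
Take logs: ln 1.0813388 / 2 = 0.039100, so 3.91%.

3.91%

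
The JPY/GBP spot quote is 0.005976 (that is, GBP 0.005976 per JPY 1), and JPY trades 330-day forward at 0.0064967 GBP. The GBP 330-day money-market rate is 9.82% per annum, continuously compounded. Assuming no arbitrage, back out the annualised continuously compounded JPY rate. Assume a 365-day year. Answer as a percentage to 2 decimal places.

T = 330/365 years.
CIP gives F = S · g_GBP/g_JPY, so g_GBP/g_JPY = 0.0064967/0.005976 = 1.0871319.
GBP growth factor: e^(0.0982×330/365) = 1.0928441.
Hence g_JPY = 1.0052544.
Take logs: ln 1.0052544 / (330/365) = 0.005796, so 0.58%.

0.58%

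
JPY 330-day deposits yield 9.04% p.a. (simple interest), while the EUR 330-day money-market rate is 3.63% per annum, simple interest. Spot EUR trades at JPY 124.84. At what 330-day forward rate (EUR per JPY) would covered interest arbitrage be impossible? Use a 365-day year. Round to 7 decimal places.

0.0076481

T = 330/365 years.
Growth of 1 JPY over T: 1 + 0.0904×330/365 = 1.0817315.
EUR accumulates by 1 + 0.0363×330/365 = 1.0328192.
Forward (JPY per EUR) = 124.84 × 1.0817315 / 1.0328192 = 130.7522.
Quoted the other way: 1/130.7522 = 0.0076481 EUR per JPY.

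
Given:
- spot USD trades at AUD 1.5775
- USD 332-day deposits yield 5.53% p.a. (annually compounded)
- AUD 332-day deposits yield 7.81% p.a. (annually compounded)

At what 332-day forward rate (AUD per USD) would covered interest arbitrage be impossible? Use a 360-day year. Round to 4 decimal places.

1.6089

T = 332/360 years.
Growth of 1 AUD over T: (1 + 0.0781)^(332/360) = 1.0718127.
Growth of 1 USD over T: (1 + 0.0553)^(332/360) = 1.0508913.
CIP: F = S · (grow AUD)/(grow USD) = 1.5775 × 1.0718127/1.0508913 = 1.608905 AUD per USD.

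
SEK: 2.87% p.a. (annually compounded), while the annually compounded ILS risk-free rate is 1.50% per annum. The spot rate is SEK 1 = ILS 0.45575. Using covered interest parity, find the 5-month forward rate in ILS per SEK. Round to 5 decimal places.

T = 5/12 years.
Growth of 1 ILS over T: (1 + 0.0150)^(5/12) = 1.0062229.
Growth of 1 SEK over T: (1 + 0.0287)^(5/12) = 1.0118597.
So F = 0.45575 × 1.0062229 / 1.0118597 = 0.4532111 (ILS/SEK).

0.45321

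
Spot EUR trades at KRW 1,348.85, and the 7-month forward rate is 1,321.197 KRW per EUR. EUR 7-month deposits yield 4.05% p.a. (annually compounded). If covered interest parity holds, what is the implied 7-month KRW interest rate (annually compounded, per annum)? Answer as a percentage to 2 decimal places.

0.42%

T = 7/12 years.
F/S = 1321.197/1348.85 = 0.9794988 = (growth of KRW) / (growth of EUR).
EUR growth factor: (1 + 0.0405)^(7/12) = 1.0234294.
Hence g_KRW = 1.0024479.
r = 1.0024479^(12/7) − 1 = 0.004200 → 0.42%.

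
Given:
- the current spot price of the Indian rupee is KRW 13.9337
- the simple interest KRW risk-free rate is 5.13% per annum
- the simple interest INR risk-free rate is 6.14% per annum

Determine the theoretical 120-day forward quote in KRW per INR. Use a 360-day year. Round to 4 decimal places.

T = 120/360 years.
KRW growth factor: 1 + 0.0513×120/360 = 1.017100.
Growth of 1 INR over T: 1 + 0.0614×120/360 = 1.02046667.
Forward (KRW per INR) = 13.9337 × 1.017100 / 1.02046667 = 13.887731.

13.8877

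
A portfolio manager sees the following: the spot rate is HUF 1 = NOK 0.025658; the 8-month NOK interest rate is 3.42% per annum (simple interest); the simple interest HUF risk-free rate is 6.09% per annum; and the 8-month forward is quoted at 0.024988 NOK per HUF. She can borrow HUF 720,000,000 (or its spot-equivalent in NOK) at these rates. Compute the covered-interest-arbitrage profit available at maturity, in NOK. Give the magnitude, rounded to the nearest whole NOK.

NOK 173,153

T = 8/12 years.
Invest the HUF and cover forward: 720,000,000 × 1.040600 × 0.024988 = NOK 18,721,809.22.
Convert at spot and invest in NOK: 720,000,000 × 0.025658 × 1.022800 = NOK 18,894,961.73.
The quoted forward undervalues HUF, so borrow HUF, convert to NOK at spot, deposit the NOK at 3.42%, and buy HUF forward at 0.024988 to cover the loan.
The gap between the two covered legs is NOK 173,153.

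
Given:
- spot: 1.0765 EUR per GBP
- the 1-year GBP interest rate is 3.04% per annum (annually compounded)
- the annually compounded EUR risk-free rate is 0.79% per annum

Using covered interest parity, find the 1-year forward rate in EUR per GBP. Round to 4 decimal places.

1.0530

T = 1 year.
EUR growth factor: (1 + 0.0079)^1 = 1.007900.
GBP accumulates by (1 + 0.0304)^1 = 1.030400.
So F = 1.0765 × 1.007900 / 1.030400 = 1.052993 (EUR/GBP).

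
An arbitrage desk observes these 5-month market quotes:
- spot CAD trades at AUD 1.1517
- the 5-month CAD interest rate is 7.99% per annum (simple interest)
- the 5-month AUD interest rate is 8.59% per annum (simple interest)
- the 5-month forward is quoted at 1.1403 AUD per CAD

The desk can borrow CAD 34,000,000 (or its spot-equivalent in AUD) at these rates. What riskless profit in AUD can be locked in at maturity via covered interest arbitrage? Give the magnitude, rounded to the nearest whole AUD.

AUD 498,398

T = 5/12 years.
Route A — deposit CAD, sell forward: 34,000,000 × 1.0332916667 × 1.1403 = AUD 40,060,924.58.
Route B — convert at spot, deposit AUD: 34,000,000 × 1.1517 × 1.0357916667 = AUD 40,559,322.93.
The quoted forward undervalues CAD, so borrow CAD, convert to AUD at spot, deposit the AUD at 8.59%, and buy CAD forward at 1.1403 to cover the loan.
Arbitrage profit = |40,060,924.58 − 40,559,322.93| = AUD 498,398.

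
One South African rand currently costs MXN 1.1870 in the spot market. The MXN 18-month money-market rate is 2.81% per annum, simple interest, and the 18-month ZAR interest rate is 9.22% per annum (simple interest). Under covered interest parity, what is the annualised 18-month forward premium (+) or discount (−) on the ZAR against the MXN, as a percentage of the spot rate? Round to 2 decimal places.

-5.63%

T = 18/12 years.
CIP forward (MXN per ZAR) = 1.187 × 1.042150/1.138300 = 1.0867364.
Annualised premium = (F − S)/S × (1/T) = (1.0867364 − 1.187)/1.187 ÷ (18/12) = -5.63%.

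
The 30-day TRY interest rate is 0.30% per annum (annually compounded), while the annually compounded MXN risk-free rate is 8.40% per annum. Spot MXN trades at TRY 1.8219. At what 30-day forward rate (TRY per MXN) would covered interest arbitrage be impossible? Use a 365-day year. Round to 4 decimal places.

1.8103

T = 30/365 years.
TRY accumulates by (1 + 0.0030)^(30/365) = 1.0002462.
MXN accumulates by (1 + 0.0840)^(30/365) = 1.0066514.
CIP: F = S · (grow TRY)/(grow MXN) = 1.8219 × 1.0002462/1.0066514 = 1.810307 TRY per MXN.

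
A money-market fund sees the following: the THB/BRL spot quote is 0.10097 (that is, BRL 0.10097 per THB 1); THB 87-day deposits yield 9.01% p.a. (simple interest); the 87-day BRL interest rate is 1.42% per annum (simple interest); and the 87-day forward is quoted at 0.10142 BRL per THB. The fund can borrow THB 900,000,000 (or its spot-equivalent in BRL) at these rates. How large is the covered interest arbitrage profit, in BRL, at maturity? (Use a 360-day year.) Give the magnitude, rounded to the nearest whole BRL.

T = 87/360 years.
Keep in THB, deliver into the forward: 900,000,000·1.0217741667·0.10142 = BRL 93,265,502.39.
Swap to BRL now, deposit: 900,000,000·0.10097·1.0034316667 = BRL 91,184,845.85.
The quoted forward overvalues THB, so borrow BRL, buy THB at spot, deposit the THB at 9.01%, and sell the proceeds forward at 0.10142.
Profit = 93,265,502.39 − 91,184,845.85 = BRL 2,080,657.

BRL 2,080,657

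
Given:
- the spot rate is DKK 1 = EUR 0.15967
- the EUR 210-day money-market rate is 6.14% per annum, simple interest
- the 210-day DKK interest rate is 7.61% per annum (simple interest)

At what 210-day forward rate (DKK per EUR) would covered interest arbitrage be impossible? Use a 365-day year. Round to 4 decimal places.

6.3141

T = 210/365 years.
Growth of 1 EUR over T: 1 + 0.0614×210/365 = 1.035326.
DKK accumulates by 1 + 0.0761×210/365 = 1.0437836.
So F = 0.15967 × 1.035326 / 1.0437836 = 0.1583762 (EUR/DKK).
Quoted the other way: 1/0.1583762 = 6.3141 DKK per EUR.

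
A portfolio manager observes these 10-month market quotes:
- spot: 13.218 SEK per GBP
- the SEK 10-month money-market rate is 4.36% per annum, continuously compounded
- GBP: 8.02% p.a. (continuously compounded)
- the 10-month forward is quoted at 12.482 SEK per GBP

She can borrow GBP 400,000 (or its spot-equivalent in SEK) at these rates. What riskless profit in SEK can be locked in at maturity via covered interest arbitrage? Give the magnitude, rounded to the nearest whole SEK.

SEK 144,945

T = 10/12 years.
Route A — deposit GBP, sell forward: 400,000 × 1.069117277 × 12.482 = SEK 5,337,888.74.
Route B — convert at spot, deposit SEK: 400,000 × 13.218 × 1.037001456 = SEK 5,482,834.10.
The quoted forward undervalues GBP, so borrow GBP, convert to SEK at spot, deposit the SEK at 4.36%, and buy GBP forward at 12.482 to cover the loan.
Profit = 5,482,834.10 − 5,337,888.74 = SEK 144,945.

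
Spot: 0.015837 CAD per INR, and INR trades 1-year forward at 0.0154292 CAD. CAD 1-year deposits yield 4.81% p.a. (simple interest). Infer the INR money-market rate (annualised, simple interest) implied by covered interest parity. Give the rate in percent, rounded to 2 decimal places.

7.58%

T = 1 year.
F/S = 0.0154292/0.015837 = 0.9742502 = (growth of CAD) / (growth of INR).
The CAD side grows by 1 + 0.0481×1 = 1.048100.
Hence g_INR = 1.0758017.
(1.0758017 − 1)/T = 0.075802, i.e. 7.58%.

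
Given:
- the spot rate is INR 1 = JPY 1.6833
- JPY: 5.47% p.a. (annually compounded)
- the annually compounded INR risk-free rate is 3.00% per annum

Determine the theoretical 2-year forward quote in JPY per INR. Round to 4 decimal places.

1.7650

T = 2 years.
JPY growth factor: (1 + 0.0547)^2 = 1.1123921.
Growth of 1 INR over T: (1 + 0.0300)^2 = 1.060900.
CIP: F = S · (grow JPY)/(grow INR) = 1.6833 × 1.1123921/1.060900 = 1.765001 JPY per INR.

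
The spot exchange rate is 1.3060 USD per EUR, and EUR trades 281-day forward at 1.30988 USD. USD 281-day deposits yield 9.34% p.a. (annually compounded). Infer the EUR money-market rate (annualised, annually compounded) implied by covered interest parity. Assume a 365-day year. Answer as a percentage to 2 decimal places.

8.92%

T = 281/365 years.
CIP gives F = S · g_USD/g_EUR, so g_USD/g_EUR = 1.30988/1.306 = 1.0029709.
USD growth factor: (1 + 0.0934)^(281/365) = 1.0711606.
So the EUR growth factor = 1.0679877.
Annualise: 1.0679877^(365/281) − 1 = 0.089195 = 8.92%.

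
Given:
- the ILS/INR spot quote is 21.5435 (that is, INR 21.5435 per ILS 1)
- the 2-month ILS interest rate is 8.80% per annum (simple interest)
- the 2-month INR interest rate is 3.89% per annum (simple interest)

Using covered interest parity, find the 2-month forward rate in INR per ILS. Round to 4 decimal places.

21.3698

T = 2/12 years.
INR accumulates by 1 + 0.0389×2/12 = 1.00648333.
ILS accumulates by 1 + 0.0880×2/12 = 1.01466667.
So F = 21.5435 × 1.00648333 / 1.01466667 = 21.369751 (INR/ILS).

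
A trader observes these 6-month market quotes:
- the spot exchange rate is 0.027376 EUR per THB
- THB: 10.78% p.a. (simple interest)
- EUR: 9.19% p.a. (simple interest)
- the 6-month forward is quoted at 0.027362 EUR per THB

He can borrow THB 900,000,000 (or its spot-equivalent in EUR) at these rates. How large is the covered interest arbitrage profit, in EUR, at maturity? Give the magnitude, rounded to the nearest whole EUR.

T = 6/12 years.
Invest the THB and cover forward: 900,000,000 × 1.053900 × 0.027362 = EUR 25,953,130.62.
Convert at spot and invest in EUR: 900,000,000 × 0.027376 × 1.045950 = EUR 25,770,534.48.
The quoted forward overvalues THB, so borrow EUR, buy THB at spot, deposit the THB at 10.78%, and sell the proceeds forward at 0.027362.
Profit = 25,953,130.62 − 25,770,534.48 = EUR 182,596.

EUR 182,596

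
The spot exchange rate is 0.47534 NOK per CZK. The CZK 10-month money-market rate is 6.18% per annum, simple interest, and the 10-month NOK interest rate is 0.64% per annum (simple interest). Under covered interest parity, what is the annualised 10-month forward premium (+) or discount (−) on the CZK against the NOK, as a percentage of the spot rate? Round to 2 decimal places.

-5.27%

T = 10/12 years.
CIP forward (NOK per CZK) = 0.47534 × 1.0053333/1.051500 = 0.45446993.
(F − S)/S ÷ T = (0.45446993 − 0.47534)/0.47534/(10/12) = -0.052687 → -5.27%.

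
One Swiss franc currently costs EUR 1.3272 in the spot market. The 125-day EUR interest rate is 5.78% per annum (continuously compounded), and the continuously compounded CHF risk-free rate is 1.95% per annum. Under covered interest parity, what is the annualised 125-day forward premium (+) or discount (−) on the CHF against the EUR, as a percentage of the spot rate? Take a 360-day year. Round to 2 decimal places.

T = 125/360 years.
F = S · g_EUR/g_CHF = 1.3272 × 1.0202722/1.0067938 = 1.3449678.
Annualised premium = (F − S)/S × (1/T) = (1.3449678 − 1.3272)/1.3272 ÷ (125/360) = 3.86%.

+3.86%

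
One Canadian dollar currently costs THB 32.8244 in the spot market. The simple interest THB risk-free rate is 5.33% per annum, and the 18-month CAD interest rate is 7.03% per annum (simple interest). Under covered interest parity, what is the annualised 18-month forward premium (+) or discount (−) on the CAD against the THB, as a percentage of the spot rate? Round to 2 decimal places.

-1.54%

T = 18/12 years.
No-arbitrage forward: 32.8244 × 1.079950 / 1.105450 = 32.0672222 THB/CAD.
Annualised premium = (F − S)/S × (1/T) = (32.0672222 − 32.8244)/32.8244 ÷ (18/12) = -1.54%.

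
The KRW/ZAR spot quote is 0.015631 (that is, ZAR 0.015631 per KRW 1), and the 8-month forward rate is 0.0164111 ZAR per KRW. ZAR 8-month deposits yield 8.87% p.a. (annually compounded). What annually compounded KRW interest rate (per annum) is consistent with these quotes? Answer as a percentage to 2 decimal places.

1.20%

T = 8/12 years.
CIP gives F = S · g_ZAR/g_KRW, so g_ZAR/g_KRW = 0.0164111/0.015631 = 1.0499072.
ZAR growth factor: (1 + 0.0887)^(8/12) = 1.0582919.
That pins the KRW growth at 1.0079861.
Annualise: 1.0079861^(12/8) − 1 = 0.012003 = 1.20%.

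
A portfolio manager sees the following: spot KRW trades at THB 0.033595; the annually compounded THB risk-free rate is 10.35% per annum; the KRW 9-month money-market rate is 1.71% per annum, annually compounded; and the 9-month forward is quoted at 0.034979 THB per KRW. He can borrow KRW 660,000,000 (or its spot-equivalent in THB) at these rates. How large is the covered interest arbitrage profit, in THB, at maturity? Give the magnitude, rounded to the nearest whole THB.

T = 9/12 years.
Keep in KRW, deliver into the forward: 660,000,000·1.01279778·0.034979 = THB 23,381,591.34.
Swap to THB now, deposit: 660,000,000·0.033595·1.0766616725 = THB 23,872,496.27.
The quoted forward undervalues KRW, so borrow KRW, convert to THB at spot, deposit the THB at 10.35%, and buy KRW forward at 0.034979 to cover the loan.
The gap between the two covered legs is THB 490,905.

THB 490,905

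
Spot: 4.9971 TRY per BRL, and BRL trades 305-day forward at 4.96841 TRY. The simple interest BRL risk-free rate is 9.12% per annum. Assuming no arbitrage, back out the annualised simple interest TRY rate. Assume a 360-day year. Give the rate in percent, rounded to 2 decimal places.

T = 305/360 years.
CIP gives F = S · g_TRY/g_BRL, so g_TRY/g_BRL = 4.96841/4.9971 = 0.9942587.
BRL growth factor: 1 + 0.0912×305/360 = 1.0772667.
So the TRY growth factor = 1.0710818.
r = (1.0710818 − 1)/(305/360) = 0.083900 → 8.39%.

8.39%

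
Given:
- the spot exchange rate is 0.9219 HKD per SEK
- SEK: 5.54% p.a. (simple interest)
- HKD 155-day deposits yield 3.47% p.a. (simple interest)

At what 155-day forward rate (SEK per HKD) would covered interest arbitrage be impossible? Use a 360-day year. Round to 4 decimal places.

1.0942

T = 155/360 years.
HKD growth factor: 1 + 0.0347×155/360 = 1.0149403.
SEK growth factor: 1 + 0.0554×155/360 = 1.0238528.
So F = 0.9219 × 1.0149403 / 1.0238528 = 0.9138750 (HKD/SEK).
Invert for SEK per HKD: 1 / 0.9138750 = 1.0942.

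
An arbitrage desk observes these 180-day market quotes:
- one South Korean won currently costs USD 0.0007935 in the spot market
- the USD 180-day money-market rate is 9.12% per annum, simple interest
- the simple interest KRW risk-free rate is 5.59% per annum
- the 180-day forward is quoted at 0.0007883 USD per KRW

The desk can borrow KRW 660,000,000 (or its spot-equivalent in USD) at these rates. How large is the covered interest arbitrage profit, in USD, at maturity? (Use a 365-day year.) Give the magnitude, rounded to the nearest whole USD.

T = 180/365 years.
Keep in KRW, deliver into the forward: 660,000,000·1.02756712·0.0007883 = USD 534,620.57.
Swap to USD now, deposit: 660,000,000·0.0007935·1.04497534 = USD 547,264.04.
The quoted forward undervalues KRW, so borrow KRW, convert to USD at spot, deposit the USD at 9.12%, and buy KRW forward at 0.0007883 to cover the loan.
The gap between the two covered legs is USD 12,643.

USD 12,643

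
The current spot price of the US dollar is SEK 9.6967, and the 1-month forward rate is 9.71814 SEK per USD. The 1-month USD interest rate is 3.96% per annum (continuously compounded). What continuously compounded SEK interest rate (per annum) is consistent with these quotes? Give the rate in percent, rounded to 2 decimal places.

6.61%

T = 1/12 years.
F/S = 9.71814/9.6967 = 1.0022111 = (growth of SEK) / (growth of USD).
The USD side grows by e^(0.0396×1/12) = 1.0033055.
That pins the SEK growth at 1.0055239.
r = ln(1.0055239)/(1/12) = 0.066104 → 6.61%.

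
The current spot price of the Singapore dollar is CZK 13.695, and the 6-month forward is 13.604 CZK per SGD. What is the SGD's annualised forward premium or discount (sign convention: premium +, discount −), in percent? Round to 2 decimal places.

T = 6/12 years.
SGD trades forward at -0.66448% vs spot over the period.
Annualise by dividing by T: -0.0066448 / (6/12) = -0.013290 → -1.33%.

-1.33%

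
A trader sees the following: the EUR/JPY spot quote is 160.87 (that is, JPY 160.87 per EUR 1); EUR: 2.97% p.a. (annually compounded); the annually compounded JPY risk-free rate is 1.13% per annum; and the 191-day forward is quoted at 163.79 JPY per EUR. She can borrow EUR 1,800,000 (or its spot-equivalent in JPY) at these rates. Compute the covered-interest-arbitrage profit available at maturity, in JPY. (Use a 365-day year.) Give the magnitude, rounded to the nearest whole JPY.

JPY 8,098,386

T = 191/365 years.
Route A — deposit EUR, sell forward: 1,800,000 × 1.01543320125 × 163.79 = JPY 299,372,047.26.
Route B — convert at spot, deposit JPY: 1,800,000 × 160.87 × 1.00589731203 = JPY 291,273,661.06.
The quoted forward overvalues EUR, so borrow JPY, buy EUR at spot, deposit the EUR at 2.97%, and sell the proceeds forward at 163.79.
Profit = 299,372,047.26 − 291,273,661.06 = JPY 8,098,386.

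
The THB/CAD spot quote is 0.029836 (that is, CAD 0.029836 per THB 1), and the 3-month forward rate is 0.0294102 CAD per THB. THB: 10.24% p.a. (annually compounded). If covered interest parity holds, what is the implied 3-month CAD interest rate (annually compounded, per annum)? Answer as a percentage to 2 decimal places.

T = 3/12 years.
By CIP, F/S equals the CAD-to-THB growth ratio: 0.0294102/0.029836 = 0.9857286.
THB growth factor: (1 + 0.1024)^(3/12) = 1.0246718.
That pins the CAD growth at 1.0100483.
r = 1.0100483^(12/3) − 1 = 0.040803 → 4.08%.

4.08%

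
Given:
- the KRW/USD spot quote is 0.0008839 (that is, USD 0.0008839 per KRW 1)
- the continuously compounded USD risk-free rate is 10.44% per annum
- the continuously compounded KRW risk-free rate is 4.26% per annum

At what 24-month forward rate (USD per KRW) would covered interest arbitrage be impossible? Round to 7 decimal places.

0.0010002

T = 2 years.
Growth of 1 USD over T: e^(0.1044×2) = 1.2321985.
KRW accumulates by e^(0.0426×2) = 1.0889348.
Forward (USD per KRW) = 0.0008839 × 1.2321985 / 1.0889348 = 0.001000189.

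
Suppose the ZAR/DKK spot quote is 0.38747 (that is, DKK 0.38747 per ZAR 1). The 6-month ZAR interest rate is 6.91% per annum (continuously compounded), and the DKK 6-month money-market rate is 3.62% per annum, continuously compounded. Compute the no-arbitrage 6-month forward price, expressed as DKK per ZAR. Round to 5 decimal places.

T = 6/12 years.
DKK growth factor: e^(0.0362×6/12) = 1.0182648.
ZAR accumulates by e^(0.0691×6/12) = 1.0351538.
So F = 0.38747 × 1.0182648 / 1.0351538 = 0.3811483 (DKK/ZAR).

0.38115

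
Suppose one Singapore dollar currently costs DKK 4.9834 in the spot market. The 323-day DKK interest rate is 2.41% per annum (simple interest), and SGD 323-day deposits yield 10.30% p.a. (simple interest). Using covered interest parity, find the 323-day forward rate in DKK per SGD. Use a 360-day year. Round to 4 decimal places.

4.6605

T = 323/360 years.
DKK growth factor: 1 + 0.0241×323/360 = 1.0216231.
Growth of 1 SGD over T: 1 + 0.1030×323/360 = 1.0924139.
Forward (DKK per SGD) = 4.9834 × 1.0216231 / 1.0924139 = 4.660465.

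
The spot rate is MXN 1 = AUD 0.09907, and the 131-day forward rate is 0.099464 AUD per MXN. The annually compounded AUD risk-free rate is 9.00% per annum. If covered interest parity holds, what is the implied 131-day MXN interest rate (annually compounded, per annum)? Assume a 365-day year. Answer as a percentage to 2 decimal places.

7.80%

T = 131/365 years.
CIP gives F = S · g_AUD/g_MXN, so g_AUD/g_MXN = 0.099464/0.09907 = 1.0039770.
The AUD side grows by (1 + 0.0900)^(131/365) = 1.0314128.
Hence g_MXN = 1.0273271.
Annualise: 1.0273271^(365/131) − 1 = 0.078012 = 7.80%.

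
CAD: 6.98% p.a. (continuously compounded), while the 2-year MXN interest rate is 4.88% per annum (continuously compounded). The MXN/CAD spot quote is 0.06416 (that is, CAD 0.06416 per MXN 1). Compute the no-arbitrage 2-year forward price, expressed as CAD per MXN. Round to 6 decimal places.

0.066912

T = 2 years.
Growth of 1 CAD over T: e^(0.0698×2) = 1.1498138.
MXN accumulates by e^(0.0488×2) = 1.1025217.
CIP: F = S · (grow CAD)/(grow MXN) = 0.06416 × 1.1498138/1.1025217 = 0.06691211 CAD per MXN.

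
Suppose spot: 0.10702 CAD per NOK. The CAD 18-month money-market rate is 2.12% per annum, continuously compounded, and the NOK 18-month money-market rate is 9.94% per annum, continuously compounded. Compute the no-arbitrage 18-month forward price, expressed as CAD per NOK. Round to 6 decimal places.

T = 18/12 years.
CAD accumulates by e^(0.0212×18/12) = 1.032311.
Growth of 1 NOK over T: e^(0.0994×18/12) = 1.1607891.
So F = 0.10702 × 1.032311 / 1.1607891 = 0.09517485 (CAD/NOK).

0.095175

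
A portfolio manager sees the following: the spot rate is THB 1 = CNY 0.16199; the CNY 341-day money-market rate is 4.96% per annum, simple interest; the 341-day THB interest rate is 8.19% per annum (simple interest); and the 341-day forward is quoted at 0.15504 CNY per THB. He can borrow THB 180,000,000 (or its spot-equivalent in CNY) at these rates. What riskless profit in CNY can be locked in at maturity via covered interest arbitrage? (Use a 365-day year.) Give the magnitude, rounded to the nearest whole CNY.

T = 341/365 years.
Invest the THB and cover forward: 180,000,000 × 1.0765147945 × 0.15504 = CNY 30,042,513.67.
Convert at spot and invest in CNY: 180,000,000 × 0.16199 × 1.0463386301 = CNY 30,509,351.04.
The quoted forward undervalues THB, so borrow THB, convert to CNY at spot, deposit the CNY at 4.96%, and buy THB forward at 0.15504 to cover the loan.
Profit = 30,509,351.04 − 30,042,513.67 = CNY 466,837.

CNY 466,837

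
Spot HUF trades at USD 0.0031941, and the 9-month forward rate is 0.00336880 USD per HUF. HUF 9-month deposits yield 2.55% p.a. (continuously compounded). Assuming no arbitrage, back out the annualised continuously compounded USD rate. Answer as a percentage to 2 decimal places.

T = 9/12 years.
CIP gives F = S · g_USD/g_HUF, so g_USD/g_HUF = 0.0033688/0.0031941 = 1.0546946.
The HUF side grows by e^(0.0255×9/12) = 1.0193091.
So the USD growth factor = 1.0750598.
Take logs: ln 1.0750598 / (9/12) = 0.096502, so 9.65%.

9.65%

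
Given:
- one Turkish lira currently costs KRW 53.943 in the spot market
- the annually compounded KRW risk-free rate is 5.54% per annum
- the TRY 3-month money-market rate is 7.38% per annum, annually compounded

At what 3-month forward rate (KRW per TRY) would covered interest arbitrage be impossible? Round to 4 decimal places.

T = 3/12 years.
KRW accumulates by (1 + 0.0554)^(3/12) = 1.01357122.
Growth of 1 TRY over T: (1 + 0.0738)^(3/12) = 1.01796032.
So F = 53.943 × 1.01357122 / 1.01796032 = 53.710416 (KRW/TRY).

53.7104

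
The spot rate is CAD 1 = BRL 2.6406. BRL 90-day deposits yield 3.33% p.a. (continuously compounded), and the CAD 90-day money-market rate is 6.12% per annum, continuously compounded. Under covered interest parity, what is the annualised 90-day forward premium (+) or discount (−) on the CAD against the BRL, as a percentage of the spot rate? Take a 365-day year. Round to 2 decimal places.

-2.78%

T = 90/365 years.
CIP forward (BRL per CAD) = 2.6406 × 1.0082448/1.0152048 = 2.6224967.
(F − S)/S ÷ T = (2.6224967 − 2.6406)/2.6406/(90/365) = -0.027804 → -2.78%.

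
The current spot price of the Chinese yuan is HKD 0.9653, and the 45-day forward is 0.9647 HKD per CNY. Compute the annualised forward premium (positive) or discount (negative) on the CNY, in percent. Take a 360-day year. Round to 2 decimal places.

-0.50%

T = 45/360 years.
(F − S)/S = (0.9647 − 0.9653)/0.9653 = -0.0006216.
×(1/T) gives -0.50% p.a.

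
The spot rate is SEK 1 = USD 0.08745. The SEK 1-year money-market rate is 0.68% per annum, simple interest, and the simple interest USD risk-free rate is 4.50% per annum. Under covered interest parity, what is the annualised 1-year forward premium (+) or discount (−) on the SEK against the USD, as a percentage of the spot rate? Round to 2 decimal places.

T = 1 year.
F = S · g_USD/g_SEK = 0.08745 × 1.045000/1.006800 = 0.09076803.
Annualised premium = (F − S)/S × (1/T) = (0.09076803 − 0.08745)/0.08745 ÷ 1 = 3.79%.

+3.79%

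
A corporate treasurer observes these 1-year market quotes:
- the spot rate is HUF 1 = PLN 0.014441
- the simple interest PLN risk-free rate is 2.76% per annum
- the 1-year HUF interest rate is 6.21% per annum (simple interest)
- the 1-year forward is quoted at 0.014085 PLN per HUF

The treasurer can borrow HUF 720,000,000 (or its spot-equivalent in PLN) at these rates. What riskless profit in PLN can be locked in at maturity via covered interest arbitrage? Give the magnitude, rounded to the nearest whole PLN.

T = 1 year.
Invest the HUF and cover forward: 720,000,000 × 1.062100 × 0.014085 = PLN 10,770,968.52.
Convert at spot and invest in PLN: 720,000,000 × 0.014441 × 1.027600 = PLN 10,684,491.55.
The quoted forward overvalues HUF, so borrow PLN, buy HUF at spot, deposit the HUF at 6.21%, and sell the proceeds forward at 0.014085.
Profit = 10,770,968.52 − 10,684,491.55 = PLN 86,477.

PLN 86,477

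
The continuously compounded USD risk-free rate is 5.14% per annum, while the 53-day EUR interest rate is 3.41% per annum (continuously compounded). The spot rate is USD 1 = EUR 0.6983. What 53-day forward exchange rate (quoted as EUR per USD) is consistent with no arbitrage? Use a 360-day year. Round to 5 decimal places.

T = 53/360 years.
EUR growth factor: e^(0.0341×53/360) = 1.0050329.
USD growth factor: e^(0.0514×53/360) = 1.0075959.
So F = 0.6983 × 1.0050329 / 1.0075959 = 0.6965237 (EUR/USD).

0.69652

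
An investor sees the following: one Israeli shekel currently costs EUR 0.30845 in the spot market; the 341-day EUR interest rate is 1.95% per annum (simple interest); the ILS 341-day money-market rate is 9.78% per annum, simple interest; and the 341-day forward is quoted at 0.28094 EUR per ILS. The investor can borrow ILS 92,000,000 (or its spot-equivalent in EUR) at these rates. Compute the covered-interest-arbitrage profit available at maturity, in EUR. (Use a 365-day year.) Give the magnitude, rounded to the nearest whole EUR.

EUR 686,319

T = 341/365 years.
Route A — deposit ILS, sell forward: 92,000,000 × 1.0913693151 × 0.28094 = EUR 28,208,055.18.
Route B — convert at spot, deposit EUR: 92,000,000 × 0.30845 × 1.0182178082 = EUR 28,894,374.03.
The quoted forward undervalues ILS, so borrow ILS, convert to EUR at spot, deposit the EUR at 1.95%, and buy ILS forward at 0.28094 to cover the loan.
The gap between the two covered legs is EUR 686,319.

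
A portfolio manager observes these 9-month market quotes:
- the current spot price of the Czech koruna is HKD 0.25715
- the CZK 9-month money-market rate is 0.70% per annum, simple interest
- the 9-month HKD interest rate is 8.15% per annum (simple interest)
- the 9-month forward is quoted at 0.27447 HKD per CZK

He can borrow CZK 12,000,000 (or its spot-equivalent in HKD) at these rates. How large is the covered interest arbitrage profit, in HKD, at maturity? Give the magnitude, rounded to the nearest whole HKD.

T = 9/12 years.
Route A — deposit CZK, sell forward: 12,000,000 × 1.005250 × 0.27447 = HKD 3,310,931.61.
Route B — convert at spot, deposit HKD: 12,000,000 × 0.25715 × 1.061125 = HKD 3,274,419.53.
The quoted forward overvalues CZK, so borrow HKD, buy CZK at spot, deposit the CZK at 0.70%, and sell the proceeds forward at 0.27447.
Profit = 3,310,931.61 − 3,274,419.53 = HKD 36,512.

HKD 36,512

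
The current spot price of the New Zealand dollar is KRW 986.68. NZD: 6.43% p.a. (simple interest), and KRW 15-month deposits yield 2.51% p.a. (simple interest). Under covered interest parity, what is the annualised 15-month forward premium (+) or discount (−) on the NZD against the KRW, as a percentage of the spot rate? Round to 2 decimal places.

-3.63%

T = 15/12 years.
CIP forward (KRW per NZD) = 986.68 × 1.031375/1.080375 = 941.92950.
Annualised premium = (F − S)/S × (1/T) = (941.92950 − 986.68)/986.68 ÷ (15/12) = -3.63%.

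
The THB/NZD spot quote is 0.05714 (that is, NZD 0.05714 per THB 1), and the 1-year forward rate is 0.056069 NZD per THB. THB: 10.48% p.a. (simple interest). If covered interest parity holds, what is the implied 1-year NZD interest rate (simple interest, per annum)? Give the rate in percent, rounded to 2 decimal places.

T = 1 year.
CIP gives F = S · g_NZD/g_THB, so g_NZD/g_THB = 0.056069/0.05714 = 0.9812566.
THB growth factor: 1 + 0.1048×1 = 1.104800.
That pins the NZD growth at 1.0840923.
(1.0840923 − 1)/T = 0.084092, i.e. 8.41%.

8.41%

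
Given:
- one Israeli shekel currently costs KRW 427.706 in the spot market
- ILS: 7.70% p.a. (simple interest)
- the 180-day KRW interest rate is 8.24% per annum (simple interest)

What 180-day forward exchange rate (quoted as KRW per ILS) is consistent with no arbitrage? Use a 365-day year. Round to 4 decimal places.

428.8033

T = 180/365 years.
KRW growth factor: 1 + 0.0824×180/365 = 1.040635616.
ILS growth factor: 1 + 0.0770×180/365 = 1.037972603.
CIP: F = S · (grow KRW)/(grow ILS) = 427.706 × 1.040635616/1.037972603 = 428.803319 KRW per ILS.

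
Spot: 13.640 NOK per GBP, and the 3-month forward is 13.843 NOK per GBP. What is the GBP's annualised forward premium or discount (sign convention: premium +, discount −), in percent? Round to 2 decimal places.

T = 3/12 years.
GBP trades forward at +1.48827% vs spot over the period.
Annualise by dividing by T: 0.0148827 / (3/12) = 0.059531 → 5.95%.

+5.95%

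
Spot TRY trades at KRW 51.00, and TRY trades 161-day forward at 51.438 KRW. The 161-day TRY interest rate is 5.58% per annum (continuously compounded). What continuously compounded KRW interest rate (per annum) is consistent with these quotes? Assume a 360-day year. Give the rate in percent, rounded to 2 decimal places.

T = 161/360 years.
F/S = 51.438/51.0 = 1.0085882 = (growth of KRW) / (growth of TRY).
TRY growth factor: e^(0.0558×161/360) = 1.025269.
So the KRW growth factor = 1.0340742.
r = ln(1.0340742)/(161/360) = 0.074921 → 7.49%.

7.49%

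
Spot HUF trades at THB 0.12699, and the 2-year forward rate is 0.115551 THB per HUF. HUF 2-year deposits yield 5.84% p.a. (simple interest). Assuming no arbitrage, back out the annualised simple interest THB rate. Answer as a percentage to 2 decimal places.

T = 2 years.
F/S = 0.115551/0.12699 = 0.9099220 = (growth of THB) / (growth of HUF).
The HUF side grows by 1 + 0.0584×2 = 1.116800.
That pins the THB growth at 1.0162009.
r = (1.0162009 − 1)/2 = 0.008100 → 0.81%.

0.81%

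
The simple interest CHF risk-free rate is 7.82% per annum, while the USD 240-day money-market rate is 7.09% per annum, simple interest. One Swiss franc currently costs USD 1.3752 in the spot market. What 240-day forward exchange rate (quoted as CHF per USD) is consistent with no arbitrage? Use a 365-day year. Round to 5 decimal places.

0.73050

T = 240/365 years.
Growth of 1 USD over T: 1 + 0.0709×240/365 = 1.0466192.
CHF growth factor: 1 + 0.0782×240/365 = 1.0514192.
So F = 1.3752 × 1.0466192 / 1.0514192 = 1.368922 (USD/CHF).
Invert for CHF per USD: 1 / 1.368922 = 0.73050.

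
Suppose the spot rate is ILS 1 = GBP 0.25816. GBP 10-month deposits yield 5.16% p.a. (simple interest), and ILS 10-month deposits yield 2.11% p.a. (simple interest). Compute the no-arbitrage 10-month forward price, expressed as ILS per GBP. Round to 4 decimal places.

3.7792

T = 10/12 years.
GBP growth factor: 1 + 0.0516×10/12 = 1.043000.
Growth of 1 ILS over T: 1 + 0.0211×10/12 = 1.0175833.
Forward (GBP per ILS) = 0.25816 × 1.043000 / 1.0175833 = 0.2646082.
Invert for ILS per GBP: 1 / 0.2646082 = 3.7792.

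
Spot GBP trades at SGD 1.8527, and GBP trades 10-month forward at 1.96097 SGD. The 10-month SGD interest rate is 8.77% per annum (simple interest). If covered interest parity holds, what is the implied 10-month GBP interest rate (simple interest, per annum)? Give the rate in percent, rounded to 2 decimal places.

1.66%

T = 10/12 years.
CIP gives F = S · g_SGD/g_GBP, so g_SGD/g_GBP = 1.96097/1.8527 = 1.0584390.
The SGD side grows by 1 + 0.0877×10/12 = 1.0730833.
So the GBP growth factor = 1.0138358.
(1.0138358 − 1)/T = 0.016603, i.e. 1.66%.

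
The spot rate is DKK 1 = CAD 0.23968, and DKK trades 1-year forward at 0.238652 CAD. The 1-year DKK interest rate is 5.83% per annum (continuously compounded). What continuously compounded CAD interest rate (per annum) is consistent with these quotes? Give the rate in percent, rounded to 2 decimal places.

T = 1 year.
F/S = 0.238652/0.23968 = 0.9957109 = (growth of CAD) / (growth of DKK).
The DKK side grows by e^(0.0583×1) = 1.060033.
Hence g_CAD = 1.0554864.
r = ln(1.0554864)/1 = 0.054002 → 5.40%.

5.40%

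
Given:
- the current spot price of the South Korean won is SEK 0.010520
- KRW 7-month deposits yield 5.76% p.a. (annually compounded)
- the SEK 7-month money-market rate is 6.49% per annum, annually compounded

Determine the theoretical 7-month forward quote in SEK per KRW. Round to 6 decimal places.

0.010562

T = 7/12 years.
SEK growth factor: (1 + 0.0649)^(7/12) = 1.0373616.
Growth of 1 KRW over T: (1 + 0.0576)^(7/12) = 1.0332074.
CIP: F = S · (grow SEK)/(grow KRW) = 0.01052 × 1.0373616/1.0332074 = 0.01056230 SEK per KRW.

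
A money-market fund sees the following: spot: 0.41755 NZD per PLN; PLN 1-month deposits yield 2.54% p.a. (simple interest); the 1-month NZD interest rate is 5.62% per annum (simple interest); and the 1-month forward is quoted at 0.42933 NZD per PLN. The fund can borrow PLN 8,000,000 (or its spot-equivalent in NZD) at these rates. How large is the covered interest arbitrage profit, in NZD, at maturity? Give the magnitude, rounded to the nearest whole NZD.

T = 1/12 years.
Invest the PLN and cover forward: 8,000,000 × 1.002116667 × 0.42933 = NZD 3,441,909.99.
Convert at spot and invest in NZD: 8,000,000 × 0.41755 × 1.004683333 = NZD 3,356,044.21.
The quoted forward overvalues PLN, so borrow NZD, buy PLN at spot, deposit the PLN at 2.54%, and sell the proceeds forward at 0.42933.
The gap between the two covered legs is NZD 85,866.

NZD 85,866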